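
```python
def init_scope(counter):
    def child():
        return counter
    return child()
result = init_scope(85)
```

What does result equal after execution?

Step 1: init_scope(85) binds parameter counter = 85.
Step 2: child() looks up counter in enclosing scope and finds the parameter counter = 85.
Step 3: result = 85

The answer is 85.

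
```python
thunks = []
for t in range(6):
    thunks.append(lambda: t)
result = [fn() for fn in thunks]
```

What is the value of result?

Step 1: All 6 lambdas share the same variable t.
Step 2: After the loop, t = 5.
Step 3: Each call returns 5. result = [5, 5, 5, 5, 5, 5]

The answer is [5, 5, 5, 5, 5, 5].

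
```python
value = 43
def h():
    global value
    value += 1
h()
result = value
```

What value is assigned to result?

Step 1: value = 43 globally.
Step 2: h() modifies global value: value += 1 = 44.
Step 3: result = 44

The answer is 44.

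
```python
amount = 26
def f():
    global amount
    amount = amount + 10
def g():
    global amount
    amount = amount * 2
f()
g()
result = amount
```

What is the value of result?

Step 1: amount = 26.
Step 2: f() adds 10: amount = 26 + 10 = 36.
Step 3: g() doubles: amount = 36 * 2 = 72.
Step 4: result = 72

The answer is 72.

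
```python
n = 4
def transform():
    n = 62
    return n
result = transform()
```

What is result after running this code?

Step 1: Global n = 4.
Step 2: transform() creates local n = 62, shadowing the global.
Step 3: Returns local n = 62. result = 62

The answer is 62.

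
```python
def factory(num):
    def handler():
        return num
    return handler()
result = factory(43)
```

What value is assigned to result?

Step 1: factory(43) binds parameter num = 43.
Step 2: handler() looks up num in enclosing scope and finds the parameter num = 43.
Step 3: result = 43

The answer is 43.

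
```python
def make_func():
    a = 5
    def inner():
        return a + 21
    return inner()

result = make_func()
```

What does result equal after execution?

Step 1: make_func() defines a = 5.
Step 2: inner() reads a = 5 from enclosing scope, returns 5 + 21 = 26.
Step 3: result = 26

The answer is 26.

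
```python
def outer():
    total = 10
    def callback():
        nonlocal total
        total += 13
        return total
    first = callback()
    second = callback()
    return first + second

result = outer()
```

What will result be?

Step 1: total starts at 10.
Step 2: First call: total = 10 + 13 = 23, returns 23.
Step 3: Second call: total = 23 + 13 = 36, returns 36.
Step 4: result = 23 + 36 = 59

The answer is 59.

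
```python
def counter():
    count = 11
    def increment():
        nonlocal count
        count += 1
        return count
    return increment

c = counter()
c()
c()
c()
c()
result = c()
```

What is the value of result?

Step 1: counter() creates closure with count = 11.
Step 2: Each c() call increments count via nonlocal. After 5 calls: 11 + 5 = 16.
Step 3: result = 16

The answer is 16.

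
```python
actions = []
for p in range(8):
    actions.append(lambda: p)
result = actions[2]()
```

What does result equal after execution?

Step 1: The loop creates 8 lambdas, all referencing the same variable p.
Step 2: After the loop, p = 7 (final value).
Step 3: actions[2]() looks up p at call time and finds 7. This is the late binding gotcha. result = 7

The answer is 7.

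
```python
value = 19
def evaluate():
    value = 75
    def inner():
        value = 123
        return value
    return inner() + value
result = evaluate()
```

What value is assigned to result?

Step 1: evaluate() has local value = 75. inner() has local value = 123.
Step 2: inner() returns its local value = 123.
Step 3: evaluate() returns 123 + its own value (75) = 198

The answer is 198.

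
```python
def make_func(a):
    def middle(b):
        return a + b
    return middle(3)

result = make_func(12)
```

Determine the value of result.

Step 1: make_func(12) passes a = 12.
Step 2: middle(3) has b = 3, reads a = 12 from enclosing.
Step 3: result = 12 + 3 = 15

The answer is 15.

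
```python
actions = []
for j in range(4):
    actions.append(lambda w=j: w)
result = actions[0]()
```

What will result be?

Step 1: Default argument w=j captures j's value at each iteration.
Step 2: actions[0] captured w = 0 when j was 0.
Step 3: result = 0

The answer is 0.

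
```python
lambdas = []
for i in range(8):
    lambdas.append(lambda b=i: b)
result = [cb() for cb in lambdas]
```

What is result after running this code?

Step 1: Default arg b=i captures i at each iteration.
Step 2: Each lambda has its own default: 0, 1, ..., 7.
Step 3: result = [0, 1, 2, 3, 4, 5, 6, 7]

The answer is [0, 1, 2, 3, 4, 5, 6, 7].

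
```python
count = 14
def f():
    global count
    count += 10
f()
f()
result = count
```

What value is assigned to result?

Step 1: count = 14.
Step 2: First f(): count = 14 + 10 = 24.
Step 3: Second f(): count = 24 + 10 = 34. result = 34

The answer is 34.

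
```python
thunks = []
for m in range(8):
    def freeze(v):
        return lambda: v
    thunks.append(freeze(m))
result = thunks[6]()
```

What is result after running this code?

Step 1: freeze(m) creates a new scope capturing v = m at call time.
Step 2: thunks[6] = freeze(6), so its lambda captures v = 6.
Step 3: result = 6 (closure factory fixes late binding)

The answer is 6.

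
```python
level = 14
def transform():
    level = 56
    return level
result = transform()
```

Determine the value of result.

Step 1: Global level = 14.
Step 2: transform() creates local level = 56, shadowing the global.
Step 3: Returns local level = 56. result = 56

The answer is 56.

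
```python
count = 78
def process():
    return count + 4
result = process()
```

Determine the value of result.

Step 1: count = 78 is defined globally.
Step 2: process() looks up count from global scope = 78, then computes 78 + 4 = 82.
Step 3: result = 82

The answer is 82.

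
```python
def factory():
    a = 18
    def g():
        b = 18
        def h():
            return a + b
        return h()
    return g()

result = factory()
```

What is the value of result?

Step 1: factory() defines a = 18. g() defines b = 18.
Step 2: h() accesses both from enclosing scopes: a = 18, b = 18.
Step 3: result = 18 + 18 = 36

The answer is 36.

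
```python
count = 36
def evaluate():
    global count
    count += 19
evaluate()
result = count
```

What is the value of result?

Step 1: count = 36 globally.
Step 2: evaluate() modifies global count: count += 19 = 55.
Step 3: result = 55

The answer is 55.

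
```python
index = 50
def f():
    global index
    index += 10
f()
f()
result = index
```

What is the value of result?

Step 1: index = 50.
Step 2: First f(): index = 50 + 10 = 60.
Step 3: Second f(): index = 60 + 10 = 70. result = 70

The answer is 70.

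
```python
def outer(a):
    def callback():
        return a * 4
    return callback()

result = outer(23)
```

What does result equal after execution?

Step 1: outer(23) binds parameter a = 23.
Step 2: callback() accesses a = 23 from enclosing scope.
Step 3: result = 23 * 4 = 92

The answer is 92.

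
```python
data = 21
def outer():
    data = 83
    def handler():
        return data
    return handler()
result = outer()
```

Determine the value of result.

Step 1: data = 21 globally, but outer() defines data = 83 locally.
Step 2: handler() looks up data. Not in local scope, so checks enclosing scope (outer) and finds data = 83.
Step 3: result = 83

The answer is 83.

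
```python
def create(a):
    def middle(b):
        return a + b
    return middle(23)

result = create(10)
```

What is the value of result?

Step 1: create(10) passes a = 10.
Step 2: middle(23) has b = 23, reads a = 10 from enclosing.
Step 3: result = 10 + 23 = 33

The answer is 33.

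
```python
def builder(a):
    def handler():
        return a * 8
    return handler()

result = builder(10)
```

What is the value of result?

Step 1: builder(10) binds parameter a = 10.
Step 2: handler() accesses a = 10 from enclosing scope.
Step 3: result = 10 * 8 = 80

The answer is 80.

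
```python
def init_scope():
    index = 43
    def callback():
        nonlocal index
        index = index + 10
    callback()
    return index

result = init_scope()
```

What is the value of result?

Step 1: init_scope() sets index = 43.
Step 2: callback() uses nonlocal to modify index in init_scope's scope: index = 43 + 10 = 53.
Step 3: init_scope() returns the modified index = 53

The answer is 53.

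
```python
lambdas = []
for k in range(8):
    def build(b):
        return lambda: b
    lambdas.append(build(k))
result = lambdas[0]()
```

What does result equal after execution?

Step 1: build(k) creates a new scope capturing b = k at call time.
Step 2: lambdas[0] = build(0), so its lambda captures b = 0.
Step 3: result = 0 (closure factory fixes late binding)

The answer is 0.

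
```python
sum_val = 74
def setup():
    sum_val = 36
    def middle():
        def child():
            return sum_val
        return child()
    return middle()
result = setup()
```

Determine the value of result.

Step 1: setup() defines sum_val = 36. middle() and child() have no local sum_val.
Step 2: child() checks local (none), enclosing middle() (none), enclosing setup() and finds sum_val = 36.
Step 3: result = 36

The answer is 36.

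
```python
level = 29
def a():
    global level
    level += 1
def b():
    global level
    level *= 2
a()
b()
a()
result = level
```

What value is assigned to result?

Step 1: level = 29.
Step 2: a(): level = 29 + 1 = 30.
Step 3: b(): level = 30 * 2 = 60.
Step 4: a(): level = 60 + 1 = 61

The answer is 61.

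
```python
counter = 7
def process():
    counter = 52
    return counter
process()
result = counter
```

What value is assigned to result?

Step 1: counter = 7 globally.
Step 2: process() creates a LOCAL counter = 52 (no global keyword!).
Step 3: The global counter is unchanged. result = 7

The answer is 7.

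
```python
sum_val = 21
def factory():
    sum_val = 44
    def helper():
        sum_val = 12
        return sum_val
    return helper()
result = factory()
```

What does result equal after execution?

Step 1: Three scopes define sum_val: global (21), factory (44), helper (12).
Step 2: helper() has its own local sum_val = 12, which shadows both enclosing and global.
Step 3: result = 12 (local wins in LEGB)

The answer is 12.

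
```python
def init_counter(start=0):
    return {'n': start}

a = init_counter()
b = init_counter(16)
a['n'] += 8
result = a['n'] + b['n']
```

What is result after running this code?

Step 1: init_counter() returns a new dict each call (immutable default 0).
Step 2: a = {'n': 0}, b = {'n': 16}.
Step 3: a['n'] += 8 = 8. result = 8 + 16 = 24

The answer is 24.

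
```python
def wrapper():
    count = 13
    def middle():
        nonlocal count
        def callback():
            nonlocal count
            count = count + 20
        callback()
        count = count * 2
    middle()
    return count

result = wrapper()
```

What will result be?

Step 1: count = 13.
Step 2: callback() adds 20: count = 13 + 20 = 33.
Step 3: middle() doubles: count = 33 * 2 = 66.
Step 4: result = 66

The answer is 66.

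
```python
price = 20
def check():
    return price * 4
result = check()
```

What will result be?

Step 1: price = 20 is defined globally.
Step 2: check() looks up price from global scope = 20, then computes 20 * 4 = 80.
Step 3: result = 80

The answer is 80.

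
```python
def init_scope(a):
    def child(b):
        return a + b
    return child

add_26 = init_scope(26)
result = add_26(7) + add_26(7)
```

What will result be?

Step 1: add_26 captures a = 26.
Step 2: add_26(7) = 26 + 7 = 33, called twice.
Step 3: result = 33 + 33 = 66

The answer is 66.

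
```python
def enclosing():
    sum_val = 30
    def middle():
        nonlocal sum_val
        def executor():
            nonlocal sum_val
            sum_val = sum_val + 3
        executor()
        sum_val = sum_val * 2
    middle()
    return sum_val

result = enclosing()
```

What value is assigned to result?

Step 1: sum_val = 30.
Step 2: executor() adds 3: sum_val = 30 + 3 = 33.
Step 3: middle() doubles: sum_val = 33 * 2 = 66.
Step 4: result = 66

The answer is 66.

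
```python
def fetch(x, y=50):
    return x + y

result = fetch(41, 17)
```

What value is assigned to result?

Step 1: fetch(41, 17) overrides default y with 17.
Step 2: Returns 41 + 17 = 58.
Step 3: result = 58

The answer is 58.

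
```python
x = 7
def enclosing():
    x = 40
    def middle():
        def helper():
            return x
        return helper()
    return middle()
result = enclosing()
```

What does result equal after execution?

Step 1: enclosing() defines x = 40. middle() and helper() have no local x.
Step 2: helper() checks local (none), enclosing middle() (none), enclosing enclosing() and finds x = 40.
Step 3: result = 40

The answer is 40.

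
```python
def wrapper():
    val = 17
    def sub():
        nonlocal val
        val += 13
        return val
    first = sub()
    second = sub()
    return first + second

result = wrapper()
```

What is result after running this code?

Step 1: val starts at 17.
Step 2: First call: val = 17 + 13 = 30, returns 30.
Step 3: Second call: val = 30 + 13 = 43, returns 43.
Step 4: result = 30 + 43 = 73

The answer is 73.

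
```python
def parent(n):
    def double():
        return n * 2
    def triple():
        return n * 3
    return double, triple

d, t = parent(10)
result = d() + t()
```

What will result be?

Step 1: Both closures capture the same n = 10.
Step 2: d() = 10 * 2 = 20, t() = 10 * 3 = 30.
Step 3: result = 20 + 30 = 50

The answer is 50.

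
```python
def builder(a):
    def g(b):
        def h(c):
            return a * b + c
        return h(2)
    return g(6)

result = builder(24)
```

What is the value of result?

Step 1: a = 24, b = 6, c = 2.
Step 2: h() computes a * b + c = 24 * 6 + 2 = 146.
Step 3: result = 146

The answer is 146.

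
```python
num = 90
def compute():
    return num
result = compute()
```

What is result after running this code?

Step 1: num = 90 is defined in the global scope.
Step 2: compute() looks up num. No local num exists, so Python checks the global scope via LEGB rule and finds num = 90.
Step 3: result = 90

The answer is 90.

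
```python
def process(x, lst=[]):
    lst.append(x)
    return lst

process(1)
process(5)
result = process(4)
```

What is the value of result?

Step 1: Mutable default argument gotcha! The list [] is created once.
Step 2: Each call appends to the SAME list: [1], [1, 5], [1, 5, 4].
Step 3: result = [1, 5, 4]

The answer is [1, 5, 4].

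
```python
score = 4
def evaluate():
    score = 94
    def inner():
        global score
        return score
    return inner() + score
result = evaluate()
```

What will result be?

Step 1: Global score = 4. evaluate() shadows with local score = 94.
Step 2: inner() uses global keyword, so inner() returns global score = 4.
Step 3: evaluate() returns 4 + 94 = 98

The answer is 98.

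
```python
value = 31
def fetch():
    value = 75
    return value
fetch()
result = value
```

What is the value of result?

Step 1: value = 31 globally.
Step 2: fetch() creates a LOCAL value = 75 (no global keyword!).
Step 3: The global value is unchanged. result = 31

The answer is 31.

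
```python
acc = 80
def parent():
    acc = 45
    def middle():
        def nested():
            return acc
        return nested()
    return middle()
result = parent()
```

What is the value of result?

Step 1: parent() defines acc = 45. middle() and nested() have no local acc.
Step 2: nested() checks local (none), enclosing middle() (none), enclosing parent() and finds acc = 45.
Step 3: result = 45

The answer is 45.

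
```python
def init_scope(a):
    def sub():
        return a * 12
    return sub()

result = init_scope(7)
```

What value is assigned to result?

Step 1: init_scope(7) binds parameter a = 7.
Step 2: sub() accesses a = 7 from enclosing scope.
Step 3: result = 7 * 12 = 84

The answer is 84.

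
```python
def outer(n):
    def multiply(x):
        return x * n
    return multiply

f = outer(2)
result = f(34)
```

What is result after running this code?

Step 1: outer(2) returns multiply closure with n = 2.
Step 2: f(34) computes 34 * 2 = 68.
Step 3: result = 68

The answer is 68.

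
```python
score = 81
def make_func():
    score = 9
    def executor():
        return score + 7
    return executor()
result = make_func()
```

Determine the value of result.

Step 1: make_func() shadows global score with score = 9.
Step 2: executor() finds score = 9 in enclosing scope, computes 9 + 7 = 16.
Step 3: result = 16

The answer is 16.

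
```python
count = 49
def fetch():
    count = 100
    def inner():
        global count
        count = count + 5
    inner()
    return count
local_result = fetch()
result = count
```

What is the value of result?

Step 1: Global count = 49. fetch() creates local count = 100.
Step 2: inner() declares global count and adds 5: global count = 49 + 5 = 54.
Step 3: fetch() returns its local count = 100 (unaffected by inner).
Step 4: result = global count = 54

The answer is 54.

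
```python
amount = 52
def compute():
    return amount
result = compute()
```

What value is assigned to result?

Step 1: amount = 52 is defined in the global scope.
Step 2: compute() looks up amount. No local amount exists, so Python checks the global scope via LEGB rule and finds amount = 52.
Step 3: result = 52

The answer is 52.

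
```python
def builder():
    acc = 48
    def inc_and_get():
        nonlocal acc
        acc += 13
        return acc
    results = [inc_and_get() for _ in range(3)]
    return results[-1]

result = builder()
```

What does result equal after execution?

Step 1: acc = 48.
Step 2: Three calls to inc_and_get(), each adding 13.
Step 3: Last value = 48 + 13 * 3 = 87

The answer is 87.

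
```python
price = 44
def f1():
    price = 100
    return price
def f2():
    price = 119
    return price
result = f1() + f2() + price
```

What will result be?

Step 1: Each function shadows global price with its own local.
Step 2: f1() returns 100, f2() returns 119.
Step 3: Global price = 44 is unchanged. result = 100 + 119 + 44 = 263

The answer is 263.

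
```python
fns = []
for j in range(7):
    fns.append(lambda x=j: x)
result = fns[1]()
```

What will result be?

Step 1: Default argument x=j captures j's value at each iteration.
Step 2: fns[1] captured x = 1 when j was 1.
Step 3: result = 1

The answer is 1.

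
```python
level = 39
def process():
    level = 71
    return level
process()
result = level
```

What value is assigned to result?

Step 1: level = 39 globally.
Step 2: process() creates a LOCAL level = 71 (no global keyword!).
Step 3: The global level is unchanged. result = 39

The answer is 39.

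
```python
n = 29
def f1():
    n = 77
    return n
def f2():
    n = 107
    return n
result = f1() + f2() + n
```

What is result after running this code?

Step 1: Each function shadows global n with its own local.
Step 2: f1() returns 77, f2() returns 107.
Step 3: Global n = 29 is unchanged. result = 77 + 107 + 29 = 213

The answer is 213.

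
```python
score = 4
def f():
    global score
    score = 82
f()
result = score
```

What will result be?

Step 1: score = 4 globally.
Step 2: f() declares global score and sets it to 82.
Step 3: After f(), global score = 82. result = 82

The answer is 82.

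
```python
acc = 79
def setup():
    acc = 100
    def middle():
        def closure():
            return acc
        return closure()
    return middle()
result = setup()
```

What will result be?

Step 1: setup() defines acc = 100. middle() and closure() have no local acc.
Step 2: closure() checks local (none), enclosing middle() (none), enclosing setup() and finds acc = 100.
Step 3: result = 100

The answer is 100.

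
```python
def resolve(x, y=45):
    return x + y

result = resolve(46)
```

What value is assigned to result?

Step 1: resolve(46) uses default y = 45.
Step 2: Returns 46 + 45 = 91.
Step 3: result = 91

The answer is 91.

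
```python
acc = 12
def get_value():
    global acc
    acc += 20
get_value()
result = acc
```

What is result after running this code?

Step 1: acc = 12 globally.
Step 2: get_value() modifies global acc: acc += 20 = 32.
Step 3: result = 32

The answer is 32.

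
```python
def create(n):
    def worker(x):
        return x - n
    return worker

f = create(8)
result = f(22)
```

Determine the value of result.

Step 1: create(8) creates a closure capturing n = 8.
Step 2: f(22) computes 22 - 8 = 14.
Step 3: result = 14

The answer is 14.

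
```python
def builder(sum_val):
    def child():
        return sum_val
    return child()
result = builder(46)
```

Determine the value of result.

Step 1: builder(46) binds parameter sum_val = 46.
Step 2: child() looks up sum_val in enclosing scope and finds the parameter sum_val = 46.
Step 3: result = 46

The answer is 46.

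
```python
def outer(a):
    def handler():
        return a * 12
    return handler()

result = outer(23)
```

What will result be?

Step 1: outer(23) binds parameter a = 23.
Step 2: handler() accesses a = 23 from enclosing scope.
Step 3: result = 23 * 12 = 276

The answer is 276.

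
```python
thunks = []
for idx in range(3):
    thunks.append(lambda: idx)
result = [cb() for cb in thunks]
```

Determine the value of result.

Step 1: All 3 lambdas share the same variable idx.
Step 2: After the loop, idx = 2.
Step 3: Each call returns 2. result = [2, 2, 2]

The answer is [2, 2, 2].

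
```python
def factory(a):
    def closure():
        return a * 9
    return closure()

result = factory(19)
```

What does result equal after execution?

Step 1: factory(19) binds parameter a = 19.
Step 2: closure() accesses a = 19 from enclosing scope.
Step 3: result = 19 * 9 = 171

The answer is 171.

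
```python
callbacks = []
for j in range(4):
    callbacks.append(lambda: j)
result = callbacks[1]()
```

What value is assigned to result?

Step 1: The loop creates 4 lambdas, all referencing the same variable j.
Step 2: After the loop, j = 3 (final value).
Step 3: callbacks[1]() looks up j at call time and finds 3. This is the late binding gotcha. result = 3

The answer is 3.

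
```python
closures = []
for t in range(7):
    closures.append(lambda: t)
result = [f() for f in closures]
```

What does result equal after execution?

Step 1: All 7 lambdas share the same variable t.
Step 2: After the loop, t = 6.
Step 3: Each call returns 6. result = [6, 6, 6, 6, 6, 6, 6]

The answer is [6, 6, 6, 6, 6, 6, 6].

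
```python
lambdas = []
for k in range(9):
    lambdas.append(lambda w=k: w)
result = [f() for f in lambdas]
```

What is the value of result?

Step 1: Default arg w=k captures k at each iteration.
Step 2: Each lambda has its own default: 0, 1, ..., 8.
Step 3: result = [0, 1, 2, 3, 4, 5, 6, 7, 8]

The answer is [0, 1, 2, 3, 4, 5, 6, 7, 8].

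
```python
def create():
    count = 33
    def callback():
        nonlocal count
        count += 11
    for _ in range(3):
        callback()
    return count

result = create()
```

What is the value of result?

Step 1: count = 33.
Step 2: callback() is called 3 times in a loop, each adding 11 via nonlocal.
Step 3: count = 33 + 11 * 3 = 66

The answer is 66.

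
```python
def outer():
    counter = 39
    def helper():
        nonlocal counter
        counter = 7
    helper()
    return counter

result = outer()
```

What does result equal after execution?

Step 1: outer() sets counter = 39.
Step 2: helper() uses nonlocal to reassign counter = 7.
Step 3: result = 7

The answer is 7.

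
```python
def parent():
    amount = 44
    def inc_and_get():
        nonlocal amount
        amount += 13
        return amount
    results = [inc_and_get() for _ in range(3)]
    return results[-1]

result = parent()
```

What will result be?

Step 1: amount = 44.
Step 2: Three calls to inc_and_get(), each adding 13.
Step 3: Last value = 44 + 13 * 3 = 83

The answer is 83.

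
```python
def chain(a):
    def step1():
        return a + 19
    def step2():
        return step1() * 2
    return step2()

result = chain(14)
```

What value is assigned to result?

Step 1: chain(14) captures a = 14.
Step 2: step2() calls step1() which returns 14 + 19 = 33.
Step 3: step2() returns 33 * 2 = 66

The answer is 66.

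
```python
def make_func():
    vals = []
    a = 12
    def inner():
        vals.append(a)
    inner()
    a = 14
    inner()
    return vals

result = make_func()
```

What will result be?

Step 1: a = 12. inner() appends current a to vals.
Step 2: First inner(): appends 12. Then a = 14.
Step 3: Second inner(): appends 14 (closure sees updated a). result = [12, 14]

The answer is [12, 14].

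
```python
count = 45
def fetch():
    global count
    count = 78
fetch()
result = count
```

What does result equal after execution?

Step 1: count = 45 globally.
Step 2: fetch() declares global count and sets it to 78.
Step 3: After fetch(), global count = 78. result = 78

The answer is 78.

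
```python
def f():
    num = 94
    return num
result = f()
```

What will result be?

Step 1: f() defines num = 94 in its local scope.
Step 2: return num finds the local variable num = 94.
Step 3: result = 94

The answer is 94.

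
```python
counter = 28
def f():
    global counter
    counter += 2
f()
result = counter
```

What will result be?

Step 1: counter = 28 globally.
Step 2: f() modifies global counter: counter += 2 = 30.
Step 3: result = 30

The answer is 30.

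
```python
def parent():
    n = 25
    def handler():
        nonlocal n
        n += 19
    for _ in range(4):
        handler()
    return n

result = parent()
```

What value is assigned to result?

Step 1: n = 25.
Step 2: handler() is called 4 times in a loop, each adding 19 via nonlocal.
Step 3: n = 25 + 19 * 4 = 101

The answer is 101.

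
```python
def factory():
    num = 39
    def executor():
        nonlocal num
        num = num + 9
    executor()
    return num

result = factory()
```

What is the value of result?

Step 1: factory() sets num = 39.
Step 2: executor() uses nonlocal to modify num in factory's scope: num = 39 + 9 = 48.
Step 3: factory() returns the modified num = 48

The answer is 48.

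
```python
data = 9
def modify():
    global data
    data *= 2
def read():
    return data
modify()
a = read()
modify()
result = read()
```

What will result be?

Step 1: data = 9.
Step 2: First modify(): data = 9 * 2 = 18.
Step 3: Second modify(): data = 18 * 2 = 36.
Step 4: read() returns 36

The answer is 36.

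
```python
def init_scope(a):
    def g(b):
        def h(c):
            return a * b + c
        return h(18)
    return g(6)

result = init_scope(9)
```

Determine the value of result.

Step 1: a = 9, b = 6, c = 18.
Step 2: h() computes a * b + c = 9 * 6 + 18 = 72.
Step 3: result = 72

The answer is 72.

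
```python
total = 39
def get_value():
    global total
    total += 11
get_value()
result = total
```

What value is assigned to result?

Step 1: total = 39 globally.
Step 2: get_value() modifies global total: total += 11 = 50.
Step 3: result = 50

The answer is 50.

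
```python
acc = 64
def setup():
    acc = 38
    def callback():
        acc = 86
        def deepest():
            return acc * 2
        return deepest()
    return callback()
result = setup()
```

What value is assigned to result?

Step 1: deepest() looks up acc through LEGB: not local, finds acc = 86 in enclosing callback().
Step 2: Returns 86 * 2 = 172.
Step 3: result = 172

The answer is 172.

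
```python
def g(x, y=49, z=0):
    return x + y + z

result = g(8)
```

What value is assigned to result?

Step 1: g(8) uses defaults y = 49, z = 0.
Step 2: Returns 8 + 49 + 0 = 57.
Step 3: result = 57

The answer is 57.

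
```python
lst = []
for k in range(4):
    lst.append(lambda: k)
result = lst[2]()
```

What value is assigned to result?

Step 1: The loop creates 4 lambdas, all referencing the same variable k.
Step 2: After the loop, k = 3 (final value).
Step 3: lst[2]() looks up k at call time and finds 3. This is the late binding gotcha. result = 3

The answer is 3.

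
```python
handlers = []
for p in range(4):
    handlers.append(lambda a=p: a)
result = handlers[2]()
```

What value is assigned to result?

Step 1: Default argument a=p captures p's value at each iteration.
Step 2: handlers[2] captured a = 2 when p was 2.
Step 3: result = 2

The answer is 2.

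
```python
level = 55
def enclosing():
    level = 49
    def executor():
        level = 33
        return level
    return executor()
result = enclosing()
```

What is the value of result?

Step 1: Three scopes define level: global (55), enclosing (49), executor (33).
Step 2: executor() has its own local level = 33, which shadows both enclosing and global.
Step 3: result = 33 (local wins in LEGB)

The answer is 33.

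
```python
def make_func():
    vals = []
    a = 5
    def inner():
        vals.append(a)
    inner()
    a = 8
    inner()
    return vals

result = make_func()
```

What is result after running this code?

Step 1: a = 5. inner() appends current a to vals.
Step 2: First inner(): appends 5. Then a = 8.
Step 3: Second inner(): appends 8 (closure sees updated a). result = [5, 8]

The answer is [5, 8].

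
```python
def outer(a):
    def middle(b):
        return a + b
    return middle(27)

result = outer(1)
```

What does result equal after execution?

Step 1: outer(1) passes a = 1.
Step 2: middle(27) has b = 27, reads a = 1 from enclosing.
Step 3: result = 1 + 27 = 28

The answer is 28.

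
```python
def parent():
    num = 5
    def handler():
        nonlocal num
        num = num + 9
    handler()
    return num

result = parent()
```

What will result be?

Step 1: parent() sets num = 5.
Step 2: handler() uses nonlocal to modify num in parent's scope: num = 5 + 9 = 14.
Step 3: parent() returns the modified num = 14

The answer is 14.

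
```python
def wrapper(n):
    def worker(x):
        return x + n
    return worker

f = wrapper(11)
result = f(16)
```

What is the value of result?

Step 1: wrapper(11) creates a closure that captures n = 11.
Step 2: f(16) calls the closure with x = 16, returning 16 + 11 = 27.
Step 3: result = 27

The answer is 27.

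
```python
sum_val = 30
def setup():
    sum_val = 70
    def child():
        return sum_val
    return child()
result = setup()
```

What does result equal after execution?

Step 1: sum_val = 30 globally, but setup() defines sum_val = 70 locally.
Step 2: child() looks up sum_val. Not in local scope, so checks enclosing scope (setup) and finds sum_val = 70.
Step 3: result = 70

The answer is 70.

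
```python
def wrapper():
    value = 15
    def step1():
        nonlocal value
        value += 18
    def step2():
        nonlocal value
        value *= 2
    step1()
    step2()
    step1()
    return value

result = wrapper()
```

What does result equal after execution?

Step 1: value = 15.
Step 2: step1(): value = 15 + 18 = 33.
Step 3: step2(): value = 33 * 2 = 66.
Step 4: step1(): value = 66 + 18 = 84. result = 84

The answer is 84.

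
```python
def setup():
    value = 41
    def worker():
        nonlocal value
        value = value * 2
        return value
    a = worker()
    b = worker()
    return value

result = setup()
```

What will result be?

Step 1: value starts at 41.
Step 2: First worker(): value = 41 * 2 = 82.
Step 3: Second worker(): value = 82 * 2 = 164.
Step 4: result = 164

The answer is 164.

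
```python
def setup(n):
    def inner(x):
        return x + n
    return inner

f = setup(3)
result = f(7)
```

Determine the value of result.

Step 1: setup(3) creates a closure that captures n = 3.
Step 2: f(7) calls the closure with x = 7, returning 7 + 3 = 10.
Step 3: result = 10

The answer is 10.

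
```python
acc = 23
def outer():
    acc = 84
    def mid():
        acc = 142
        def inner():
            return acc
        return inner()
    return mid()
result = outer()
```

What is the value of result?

Step 1: Three levels of shadowing: global 23, outer 84, mid 142.
Step 2: inner() finds acc = 142 in enclosing mid() scope.
Step 3: result = 142

The answer is 142.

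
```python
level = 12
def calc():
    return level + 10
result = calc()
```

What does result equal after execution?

Step 1: level = 12 is defined globally.
Step 2: calc() looks up level from global scope = 12, then computes 12 + 10 = 22.
Step 3: result = 22

The answer is 22.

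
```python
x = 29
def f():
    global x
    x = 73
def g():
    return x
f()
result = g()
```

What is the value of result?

Step 1: x = 29.
Step 2: f() sets global x = 73.
Step 3: g() reads global x = 73. result = 73

The answer is 73.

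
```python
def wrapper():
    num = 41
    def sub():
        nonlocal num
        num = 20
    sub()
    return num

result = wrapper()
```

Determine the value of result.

Step 1: wrapper() sets num = 41.
Step 2: sub() uses nonlocal to reassign num = 20.
Step 3: result = 20

The answer is 20.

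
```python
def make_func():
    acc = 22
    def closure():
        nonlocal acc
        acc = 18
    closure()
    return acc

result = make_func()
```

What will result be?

Step 1: make_func() sets acc = 22.
Step 2: closure() uses nonlocal to reassign acc = 18.
Step 3: result = 18

The answer is 18.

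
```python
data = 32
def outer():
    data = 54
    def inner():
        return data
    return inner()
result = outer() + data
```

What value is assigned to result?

Step 1: Global data = 32. outer() shadows with data = 54.
Step 2: inner() returns enclosing data = 54. outer() = 54.
Step 3: result = 54 + global data (32) = 86

The answer is 86.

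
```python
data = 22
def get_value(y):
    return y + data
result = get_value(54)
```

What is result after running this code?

Step 1: data = 22 is defined globally.
Step 2: get_value(54) uses parameter y = 54 and looks up data from global scope = 22.
Step 3: result = 54 + 22 = 76

The answer is 76.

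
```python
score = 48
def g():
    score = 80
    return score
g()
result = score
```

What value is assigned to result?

Step 1: score = 48 globally.
Step 2: g() creates a LOCAL score = 80 (no global keyword!).
Step 3: The global score is unchanged. result = 48

The answer is 48.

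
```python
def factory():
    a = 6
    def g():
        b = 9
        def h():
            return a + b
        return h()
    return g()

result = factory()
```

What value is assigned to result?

Step 1: factory() defines a = 6. g() defines b = 9.
Step 2: h() accesses both from enclosing scopes: a = 6, b = 9.
Step 3: result = 6 + 9 = 15

The answer is 15.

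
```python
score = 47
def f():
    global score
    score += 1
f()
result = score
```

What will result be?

Step 1: score = 47 globally.
Step 2: f() modifies global score: score += 1 = 48.
Step 3: result = 48

The answer is 48.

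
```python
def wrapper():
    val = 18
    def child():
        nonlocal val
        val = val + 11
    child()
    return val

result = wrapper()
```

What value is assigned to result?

Step 1: wrapper() sets val = 18.
Step 2: child() uses nonlocal to modify val in wrapper's scope: val = 18 + 11 = 29.
Step 3: wrapper() returns the modified val = 29

The answer is 29.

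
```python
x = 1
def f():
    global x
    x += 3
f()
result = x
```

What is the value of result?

Step 1: x = 1 globally.
Step 2: f() modifies global x: x += 3 = 4.
Step 3: result = 4

The answer is 4.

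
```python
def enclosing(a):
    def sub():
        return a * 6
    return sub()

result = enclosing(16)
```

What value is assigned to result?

Step 1: enclosing(16) binds parameter a = 16.
Step 2: sub() accesses a = 16 from enclosing scope.
Step 3: result = 16 * 6 = 96

The answer is 96.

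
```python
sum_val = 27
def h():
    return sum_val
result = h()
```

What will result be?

Step 1: sum_val = 27 is defined in the global scope.
Step 2: h() looks up sum_val. No local sum_val exists, so Python checks the global scope via LEGB rule and finds sum_val = 27.
Step 3: result = 27

The answer is 27.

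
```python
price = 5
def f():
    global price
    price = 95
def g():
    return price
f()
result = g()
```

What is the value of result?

Step 1: price = 5.
Step 2: f() sets global price = 95.
Step 3: g() reads global price = 95. result = 95

The answer is 95.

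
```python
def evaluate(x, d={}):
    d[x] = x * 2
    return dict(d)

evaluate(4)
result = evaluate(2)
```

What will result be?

Step 1: Mutable default dict is shared across calls.
Step 2: First call adds 4: 8. Second call adds 2: 4.
Step 3: result = {4: 8, 2: 4}

The answer is {4: 8, 2: 4}.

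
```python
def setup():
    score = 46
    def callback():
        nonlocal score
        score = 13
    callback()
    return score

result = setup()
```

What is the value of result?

Step 1: setup() sets score = 46.
Step 2: callback() uses nonlocal to reassign score = 13.
Step 3: result = 13

The answer is 13.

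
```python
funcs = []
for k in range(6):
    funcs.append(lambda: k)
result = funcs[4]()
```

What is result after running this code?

Step 1: The loop creates 6 lambdas, all referencing the same variable k.
Step 2: After the loop, k = 5 (final value).
Step 3: funcs[4]() looks up k at call time and finds 5. This is the late binding gotcha. result = 5

The answer is 5.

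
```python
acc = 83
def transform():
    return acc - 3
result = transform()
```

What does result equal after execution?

Step 1: acc = 83 is defined globally.
Step 2: transform() looks up acc from global scope = 83, then computes 83 - 3 = 80.
Step 3: result = 80

The answer is 80.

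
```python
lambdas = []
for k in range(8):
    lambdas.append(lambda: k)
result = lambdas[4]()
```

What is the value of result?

Step 1: The loop creates 8 lambdas, all referencing the same variable k.
Step 2: After the loop, k = 7 (final value).
Step 3: lambdas[4]() looks up k at call time and finds 7. This is the late binding gotcha. result = 7

The answer is 7.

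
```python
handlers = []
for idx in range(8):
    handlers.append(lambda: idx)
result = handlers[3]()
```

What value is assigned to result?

Step 1: The loop creates 8 lambdas, all referencing the same variable idx.
Step 2: After the loop, idx = 7 (final value).
Step 3: handlers[3]() looks up idx at call time and finds 7. This is the late binding gotcha. result = 7

The answer is 7.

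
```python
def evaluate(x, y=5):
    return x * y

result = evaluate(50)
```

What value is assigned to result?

Step 1: evaluate(50) uses default y = 5.
Step 2: Returns 50 * 5 = 250.
Step 3: result = 250

The answer is 250.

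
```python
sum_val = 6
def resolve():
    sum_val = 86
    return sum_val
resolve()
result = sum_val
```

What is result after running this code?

Step 1: sum_val = 6 globally.
Step 2: resolve() creates a LOCAL sum_val = 86 (no global keyword!).
Step 3: The global sum_val is unchanged. result = 6

The answer is 6.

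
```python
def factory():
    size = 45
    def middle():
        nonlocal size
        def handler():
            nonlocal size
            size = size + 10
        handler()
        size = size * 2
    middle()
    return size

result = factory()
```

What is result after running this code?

Step 1: size = 45.
Step 2: handler() adds 10: size = 45 + 10 = 55.
Step 3: middle() doubles: size = 55 * 2 = 110.
Step 4: result = 110

The answer is 110.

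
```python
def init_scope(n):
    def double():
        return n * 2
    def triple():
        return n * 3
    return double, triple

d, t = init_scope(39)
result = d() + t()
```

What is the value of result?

Step 1: Both closures capture the same n = 39.
Step 2: d() = 39 * 2 = 78, t() = 39 * 3 = 117.
Step 3: result = 78 + 117 = 195

The answer is 195.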